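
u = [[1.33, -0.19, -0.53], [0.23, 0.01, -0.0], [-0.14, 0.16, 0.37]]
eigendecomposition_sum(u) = [[1.32, -0.27, -0.71],[0.23, -0.05, -0.12],[-0.15, 0.03, 0.08]] + [[0.00, -0.0, 0.0], [-0.0, 0.0, -0.00], [0.0, -0.0, 0.00]] + [[0.01, 0.08, 0.18], [0.0, 0.05, 0.12], [0.01, 0.13, 0.29]]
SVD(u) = [[-0.97, -0.15, 0.19], [-0.14, -0.31, -0.94], [0.20, -0.94, 0.28]] @ diag([1.4880354216190257, 0.3267224667890867, 0.0017360018267389868]) @ [[-0.91, 0.14, 0.4], [-0.42, -0.38, -0.82], [0.03, -0.91, 0.41]]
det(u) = 0.00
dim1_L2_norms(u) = [1.44, 0.23, 0.43]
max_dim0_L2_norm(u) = 1.36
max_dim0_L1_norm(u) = 1.7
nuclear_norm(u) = 1.82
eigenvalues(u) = [1.36, 0.0, 0.35]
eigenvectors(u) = [[-0.98,-0.03,0.5], [-0.17,0.91,0.34], [0.11,-0.41,0.80]]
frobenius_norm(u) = 1.52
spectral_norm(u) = 1.49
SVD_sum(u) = [[1.31, -0.21, -0.57], [0.19, -0.03, -0.08], [-0.27, 0.04, 0.12]] + [[0.02,0.02,0.04], [0.04,0.04,0.08], [0.13,0.12,0.25]] + [[0.00, -0.0, 0.0], [-0.00, 0.0, -0.0], [0.00, -0.0, 0.00]]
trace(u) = 1.71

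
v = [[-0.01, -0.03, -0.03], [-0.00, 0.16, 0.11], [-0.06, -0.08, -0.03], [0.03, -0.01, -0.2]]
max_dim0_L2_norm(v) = 0.23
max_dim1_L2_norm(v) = 0.2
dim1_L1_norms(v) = [0.07, 0.27, 0.17, 0.24]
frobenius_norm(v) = 0.30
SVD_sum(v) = [[0.00, -0.02, -0.03], [-0.00, 0.10, 0.15], [0.0, -0.04, -0.06], [0.00, -0.09, -0.15]] + [[-0.0,-0.01,0.01], [0.03,0.06,-0.04], [-0.02,-0.05,0.03], [0.04,0.08,-0.05]] + [[-0.01,0.0,-0.0], [-0.02,0.01,-0.01], [-0.04,0.01,-0.01], [-0.01,0.0,-0.0]]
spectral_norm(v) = 0.26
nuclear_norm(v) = 0.45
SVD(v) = [[-0.16, -0.08, -0.14],[0.68, 0.49, -0.53],[-0.26, -0.48, -0.81],[-0.66, 0.72, -0.2]] @ diag([0.26197151378342926, 0.14364297513257449, 0.04730350580116772]) @ [[-0.01,  0.54,  0.84], [0.36,  0.79,  -0.5], [0.93,  -0.3,  0.2]]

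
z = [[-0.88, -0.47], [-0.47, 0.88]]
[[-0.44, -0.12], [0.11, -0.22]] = z @ [[0.34, 0.21],[0.31, -0.14]]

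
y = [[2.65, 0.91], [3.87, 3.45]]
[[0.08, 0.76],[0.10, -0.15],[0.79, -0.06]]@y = [[3.15,2.69], [-0.32,-0.43], [1.86,0.51]]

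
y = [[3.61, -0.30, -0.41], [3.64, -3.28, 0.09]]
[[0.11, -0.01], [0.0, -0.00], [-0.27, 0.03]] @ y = [[0.36, -0.0, -0.05],[0.00, 0.00, 0.0],[-0.87, -0.02, 0.11]]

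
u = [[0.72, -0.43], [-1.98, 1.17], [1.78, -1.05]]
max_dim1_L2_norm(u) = 2.3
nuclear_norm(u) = 3.21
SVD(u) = [[-0.26, -0.93], [0.72, -0.0], [-0.65, 0.37]] @ diag([3.2036669983081207, 0.004214730292138649]) @ [[-0.86,0.51], [0.51,0.86]]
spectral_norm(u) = 3.20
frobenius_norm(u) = 3.20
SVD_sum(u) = [[0.72, -0.43],  [-1.98, 1.17],  [1.78, -1.05]] + [[-0.00, -0.00],[-0.0, -0.0],[0.00, 0.0]]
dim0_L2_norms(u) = [2.76, 1.63]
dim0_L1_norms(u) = [4.48, 2.65]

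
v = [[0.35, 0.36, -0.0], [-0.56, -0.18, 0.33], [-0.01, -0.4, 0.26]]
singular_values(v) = [0.85, 0.38, 0.25]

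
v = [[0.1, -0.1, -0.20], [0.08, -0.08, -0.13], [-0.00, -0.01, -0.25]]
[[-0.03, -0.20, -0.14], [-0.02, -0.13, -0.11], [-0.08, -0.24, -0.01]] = v @ [[0.81, -0.27, -0.52], [0.49, -0.17, 0.85], [0.32, 0.95, 0.01]]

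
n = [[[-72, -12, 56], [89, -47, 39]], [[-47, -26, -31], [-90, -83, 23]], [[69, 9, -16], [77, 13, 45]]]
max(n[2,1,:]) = 77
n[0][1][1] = -47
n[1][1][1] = -83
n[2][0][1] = 9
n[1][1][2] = 23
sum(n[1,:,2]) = -8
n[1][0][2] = -31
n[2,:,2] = [-16, 45]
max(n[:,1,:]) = 89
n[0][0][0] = -72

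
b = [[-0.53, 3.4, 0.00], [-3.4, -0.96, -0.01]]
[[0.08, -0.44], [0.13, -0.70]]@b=[[1.45, 0.69, 0.0], [2.31, 1.11, 0.01]]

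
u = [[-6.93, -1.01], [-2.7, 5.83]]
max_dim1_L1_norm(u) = 8.53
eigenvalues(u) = [-7.14, 6.04]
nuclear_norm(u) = 13.29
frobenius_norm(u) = 9.50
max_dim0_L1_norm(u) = 9.63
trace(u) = -1.10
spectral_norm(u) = 7.65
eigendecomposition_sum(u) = [[-7.03, -0.55], [-1.46, -0.11]] + [[0.1, -0.46], [-1.24, 5.94]]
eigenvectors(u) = [[-0.98, 0.08], [-0.20, -1.0]]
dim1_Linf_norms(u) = [6.93, 5.83]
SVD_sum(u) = [[-5.76, 2.14], [-4.28, 1.59]] + [[-1.17,  -3.15],[1.58,  4.24]]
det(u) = -43.13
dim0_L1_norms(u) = [9.63, 6.84]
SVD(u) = [[-0.8, -0.6], [-0.6, 0.80]] @ diag([7.6524310046557975, 5.635973715249448]) @ [[0.94, -0.35], [0.35, 0.94]]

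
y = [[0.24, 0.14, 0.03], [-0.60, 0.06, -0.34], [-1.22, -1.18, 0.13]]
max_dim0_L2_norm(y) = 1.38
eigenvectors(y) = [[0.17, -0.40, -0.06], [-0.5, 0.49, -0.41], [-0.85, 0.78, 0.91]]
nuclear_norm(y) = 2.35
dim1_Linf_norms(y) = [0.24, 0.6, 1.22]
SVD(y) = [[-0.15, 0.10, 0.98],[0.23, -0.96, 0.14],[0.96, 0.25, 0.12]] @ diag([1.76645796246959, 0.5784656271403921, 0.0019455191742841602]) @ [[-0.76, -0.65, 0.02],[0.51, -0.58, 0.63],[0.39, -0.49, -0.78]]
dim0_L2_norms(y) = [1.38, 1.19, 0.37]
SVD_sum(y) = [[0.21, 0.18, -0.01],[-0.31, -0.27, 0.01],[-1.29, -1.1, 0.04]] + [[0.03,-0.04,0.04], [-0.29,0.33,-0.35], [0.07,-0.08,0.09]] + [[0.00, -0.00, -0.00], [0.0, -0.0, -0.0], [0.0, -0.00, -0.00]]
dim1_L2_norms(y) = [0.28, 0.69, 1.7]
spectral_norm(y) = 1.77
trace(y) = 0.43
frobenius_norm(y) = 1.86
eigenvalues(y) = [-0.31, 0.01, 0.74]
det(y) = -0.00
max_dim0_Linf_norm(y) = 1.22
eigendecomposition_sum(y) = [[0.22, 0.09, 0.05], [-0.63, -0.26, -0.16], [-1.08, -0.45, -0.27]] + [[0.01, 0.00, 0.00], [-0.02, -0.00, -0.00], [-0.03, -0.0, -0.0]] + [[0.01, 0.05, -0.03],[0.05, 0.32, -0.18],[-0.11, -0.73, 0.40]]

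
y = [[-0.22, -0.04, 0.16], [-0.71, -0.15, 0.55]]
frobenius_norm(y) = 0.95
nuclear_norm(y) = 0.96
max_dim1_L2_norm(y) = 0.91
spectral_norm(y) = 0.95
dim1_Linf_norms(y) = [0.22, 0.71]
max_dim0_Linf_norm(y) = 0.71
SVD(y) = [[-0.29, -0.96], [-0.96, 0.29]] @ diag([0.9511107468096207, 0.009399324616442694]) @ [[0.78, 0.16, -0.6], [0.58, -0.54, 0.61]]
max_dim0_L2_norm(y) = 0.74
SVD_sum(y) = [[-0.21,-0.04,0.17], [-0.71,-0.15,0.55]] + [[-0.01, 0.00, -0.01],[0.0, -0.00, 0.00]]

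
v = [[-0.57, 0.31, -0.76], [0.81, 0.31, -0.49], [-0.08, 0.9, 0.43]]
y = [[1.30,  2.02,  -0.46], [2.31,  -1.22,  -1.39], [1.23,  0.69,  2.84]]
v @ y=[[-0.96, -2.05, -2.33], [1.17, 0.92, -2.2], [2.5, -0.96, 0.01]]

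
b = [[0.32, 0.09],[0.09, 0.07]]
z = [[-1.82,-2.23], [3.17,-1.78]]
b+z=[[-1.5, -2.14], [3.26, -1.71]]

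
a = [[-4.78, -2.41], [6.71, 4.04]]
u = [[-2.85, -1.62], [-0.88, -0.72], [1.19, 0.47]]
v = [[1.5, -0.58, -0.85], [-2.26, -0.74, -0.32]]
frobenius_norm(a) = 9.49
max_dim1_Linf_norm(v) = 2.26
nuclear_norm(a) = 9.81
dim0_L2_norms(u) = [3.21, 1.83]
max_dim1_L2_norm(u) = 3.28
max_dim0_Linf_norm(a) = 6.71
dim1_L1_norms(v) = [2.93, 3.32]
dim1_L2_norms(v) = [1.82, 2.4]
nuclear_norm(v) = 3.99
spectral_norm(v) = 2.74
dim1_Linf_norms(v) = [1.5, 2.26]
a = v @ u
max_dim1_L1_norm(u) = 4.47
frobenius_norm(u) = 3.70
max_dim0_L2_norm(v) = 2.71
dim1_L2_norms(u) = [3.28, 1.14, 1.28]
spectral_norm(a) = 9.48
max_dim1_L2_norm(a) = 7.83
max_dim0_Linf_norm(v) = 2.26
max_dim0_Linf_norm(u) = 2.85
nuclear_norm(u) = 3.95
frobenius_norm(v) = 3.01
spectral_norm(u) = 3.69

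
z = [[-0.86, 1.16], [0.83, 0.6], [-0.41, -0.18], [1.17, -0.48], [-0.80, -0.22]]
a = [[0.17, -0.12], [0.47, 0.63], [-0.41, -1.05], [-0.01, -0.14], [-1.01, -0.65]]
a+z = [[-0.69, 1.04], [1.30, 1.23], [-0.82, -1.23], [1.16, -0.62], [-1.81, -0.87]]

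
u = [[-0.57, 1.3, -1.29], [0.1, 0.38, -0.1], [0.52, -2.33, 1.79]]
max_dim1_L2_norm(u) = 2.98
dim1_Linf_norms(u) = [1.3, 0.38, 2.33]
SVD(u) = [[-0.54, 0.68, 0.50],[-0.09, -0.64, 0.76],[0.84, 0.36, 0.41]] @ diag([3.550986108346517, 0.37053692963301976, 0.0002052028046678774]) @ [[0.21, -0.76, 0.62], [-0.71, -0.55, -0.44], [0.68, -0.35, -0.65]]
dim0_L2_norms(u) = [0.78, 2.7, 2.21]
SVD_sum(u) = [[-0.39, 1.44, -1.18], [-0.07, 0.25, -0.20], [0.61, -2.26, 1.85]] + [[-0.18, -0.14, -0.11], [0.17, 0.13, 0.10], [-0.09, -0.07, -0.06]] + [[0.00, -0.0, -0.00], [0.0, -0.00, -0.0], [0.0, -0.00, -0.00]]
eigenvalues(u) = [1.74, -0.14, -0.0]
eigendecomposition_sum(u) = [[-0.16, 1.56, -1.0], [-0.03, 0.30, -0.19], [0.25, -2.5, 1.6]] + [[-0.41, -0.26, -0.29],[0.13, 0.08, 0.09],[0.27, 0.17, 0.19]] + [[0.00,0.0,0.00], [-0.00,-0.00,-0.00], [-0.0,-0.00,-0.00]]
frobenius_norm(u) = 3.57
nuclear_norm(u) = 3.92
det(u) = 0.00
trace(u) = 1.60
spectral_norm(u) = 3.55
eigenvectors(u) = [[0.53, -0.81, 0.68], [0.10, 0.26, -0.35], [-0.84, 0.53, -0.65]]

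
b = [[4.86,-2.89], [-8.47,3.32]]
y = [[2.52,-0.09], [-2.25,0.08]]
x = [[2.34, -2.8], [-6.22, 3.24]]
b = x + y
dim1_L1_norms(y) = [2.61, 2.33]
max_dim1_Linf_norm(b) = 8.47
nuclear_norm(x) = 9.06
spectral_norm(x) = 7.80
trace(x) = 5.58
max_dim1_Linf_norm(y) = 2.52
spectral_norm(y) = 3.38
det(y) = -0.00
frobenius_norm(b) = 10.71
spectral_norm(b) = 10.68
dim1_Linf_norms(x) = [2.8, 6.22]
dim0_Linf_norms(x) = [6.22, 3.24]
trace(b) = 8.18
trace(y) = 2.60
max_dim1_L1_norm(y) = 2.61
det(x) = -9.83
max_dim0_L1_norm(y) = 4.77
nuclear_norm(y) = 3.38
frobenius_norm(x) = 7.91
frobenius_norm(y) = 3.38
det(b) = -8.34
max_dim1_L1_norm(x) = 9.46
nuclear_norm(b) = 11.46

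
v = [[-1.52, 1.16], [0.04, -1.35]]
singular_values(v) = [2.15, 0.93]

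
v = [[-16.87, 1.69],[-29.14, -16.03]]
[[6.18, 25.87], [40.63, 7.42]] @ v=[[-858.11,-404.25], [-901.65,-50.28]]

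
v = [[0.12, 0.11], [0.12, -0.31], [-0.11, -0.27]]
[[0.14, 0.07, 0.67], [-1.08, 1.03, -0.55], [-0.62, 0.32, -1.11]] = v@[[-1.49, 2.71, 2.93], [2.90, -2.28, 2.91]]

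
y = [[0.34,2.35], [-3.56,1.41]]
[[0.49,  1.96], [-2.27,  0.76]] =y @ [[0.68, 0.11], [0.11, 0.82]]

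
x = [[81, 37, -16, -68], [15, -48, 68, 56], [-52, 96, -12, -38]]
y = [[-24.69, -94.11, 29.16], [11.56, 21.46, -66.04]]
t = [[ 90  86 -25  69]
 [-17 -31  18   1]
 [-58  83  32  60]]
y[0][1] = -94.11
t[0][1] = 86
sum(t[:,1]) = 138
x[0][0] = 81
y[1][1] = 21.46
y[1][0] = 11.56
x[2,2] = -12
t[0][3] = 69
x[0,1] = 37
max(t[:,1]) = 86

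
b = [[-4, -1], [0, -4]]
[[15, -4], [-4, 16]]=b @[[-4, 2], [1, -4]]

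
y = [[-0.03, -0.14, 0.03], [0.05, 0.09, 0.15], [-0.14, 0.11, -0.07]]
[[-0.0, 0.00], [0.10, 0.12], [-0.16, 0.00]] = y @[[0.84, -0.23],  [-0.08, 0.20],  [0.44, 0.74]]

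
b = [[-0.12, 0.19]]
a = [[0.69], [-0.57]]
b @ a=[[-0.19]]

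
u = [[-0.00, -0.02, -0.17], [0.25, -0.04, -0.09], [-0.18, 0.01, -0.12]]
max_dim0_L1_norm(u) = 0.43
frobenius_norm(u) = 0.39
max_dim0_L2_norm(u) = 0.31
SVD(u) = [[0.03, -0.75, -0.66], [0.82, -0.36, 0.44], [-0.56, -0.56, 0.61]] @ diag([0.31054009875304284, 0.2279511546084492, 0.001765836664414093]) @ [[0.99, -0.13, -0.04], [0.05, 0.1, 0.99], [0.12, 0.99, -0.11]]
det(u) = -0.00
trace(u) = -0.16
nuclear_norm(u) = 0.54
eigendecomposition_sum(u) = [[-0.08, -0.00, -0.11],[0.04, 0.00, 0.06],[-0.12, -0.00, -0.17]] + [[0.08, -0.02, -0.06], [0.22, -0.05, -0.17], [-0.06, 0.01, 0.05]] + [[-0.0,0.00,0.0], [-0.02,0.01,0.02], [0.0,-0.0,-0.0]]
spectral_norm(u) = 0.31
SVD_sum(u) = [[0.01, -0.0, -0.0],[0.25, -0.03, -0.01],[-0.17, 0.02, 0.01]] + [[-0.01, -0.02, -0.17], [-0.00, -0.01, -0.08], [-0.01, -0.01, -0.13]] + [[-0.0, -0.00, 0.0], [0.0, 0.0, -0.00], [0.00, 0.00, -0.0]]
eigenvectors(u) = [[-0.53, 0.33, 0.14], [0.30, 0.91, 0.98], [-0.79, -0.26, -0.12]]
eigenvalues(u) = [-0.24, 0.08, 0.01]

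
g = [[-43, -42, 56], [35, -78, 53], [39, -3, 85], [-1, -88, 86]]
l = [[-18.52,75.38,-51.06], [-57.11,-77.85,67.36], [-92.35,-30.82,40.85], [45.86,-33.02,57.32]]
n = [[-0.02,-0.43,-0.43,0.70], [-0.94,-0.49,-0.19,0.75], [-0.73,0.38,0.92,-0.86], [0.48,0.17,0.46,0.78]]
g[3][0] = -1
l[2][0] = -92.35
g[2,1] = -3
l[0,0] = -18.52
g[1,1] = -78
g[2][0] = 39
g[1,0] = 35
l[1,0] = -57.11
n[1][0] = -0.944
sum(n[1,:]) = -0.8639999999999999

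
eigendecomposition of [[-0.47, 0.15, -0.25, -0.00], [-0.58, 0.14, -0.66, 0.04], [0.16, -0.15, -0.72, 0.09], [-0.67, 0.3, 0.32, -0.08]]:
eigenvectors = [[0.22, -0.49, 0.22, -0.34], [0.6, -0.70, 0.69, -0.81], [0.69, -0.05, -0.01, 0.15], [-0.33, -0.52, 0.69, 0.44]]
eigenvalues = [-0.84, -0.28, -0.0, -0.0]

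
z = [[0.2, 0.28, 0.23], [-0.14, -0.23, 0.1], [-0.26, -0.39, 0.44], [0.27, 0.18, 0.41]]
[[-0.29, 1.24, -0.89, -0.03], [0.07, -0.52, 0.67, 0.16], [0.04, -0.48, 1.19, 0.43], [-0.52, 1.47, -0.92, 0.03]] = z @ [[-1.48, 1.78, -2.43, -0.63], [0.38, 1.86, -1.43, -0.09], [-0.45, 1.6, -0.01, 0.53]]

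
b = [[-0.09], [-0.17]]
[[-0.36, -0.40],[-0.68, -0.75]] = b@ [[4.02, 4.4]]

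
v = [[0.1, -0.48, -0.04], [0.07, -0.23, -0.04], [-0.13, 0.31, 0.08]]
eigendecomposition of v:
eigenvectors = [[(0.8+0j), (0.8-0j), (0.74+0j)], [0.20-0.18j, 0.20+0.18j, (0.12+0j)], [-0.02+0.54j, -0.02-0.54j, 0.66+0.00j]]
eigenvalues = [(-0.02+0.08j), (-0.02-0.08j), (-0.01+0j)]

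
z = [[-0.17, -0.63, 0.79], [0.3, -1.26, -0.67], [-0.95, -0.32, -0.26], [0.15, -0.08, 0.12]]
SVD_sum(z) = [[0.0, -0.29, -0.11],  [0.01, -1.32, -0.51],  [0.00, -0.36, -0.14],  [0.00, -0.03, -0.01]] + [[-0.57,-0.15,0.38],[0.28,0.07,-0.19],[-0.57,-0.15,0.38],[0.03,0.01,-0.02]] + [[0.40,-0.2,0.52], [0.02,-0.01,0.02], [-0.38,0.19,-0.50], [0.12,-0.06,0.15]]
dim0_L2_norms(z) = [1.02, 1.45, 1.07]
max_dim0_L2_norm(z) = 1.45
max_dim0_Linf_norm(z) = 1.26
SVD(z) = [[0.20, -0.67, 0.7], [0.94, 0.33, 0.03], [0.26, -0.67, -0.68], [0.02, 0.04, 0.21]] @ diag([1.5013076516411847, 1.0470930911317091, 0.9705005891950154]) @ [[0.00,-0.93,-0.36], [0.81,0.21,-0.54], [0.58,-0.29,0.76]]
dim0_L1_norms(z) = [1.57, 2.29, 1.84]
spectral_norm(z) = 1.50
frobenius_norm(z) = 2.07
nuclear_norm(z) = 3.52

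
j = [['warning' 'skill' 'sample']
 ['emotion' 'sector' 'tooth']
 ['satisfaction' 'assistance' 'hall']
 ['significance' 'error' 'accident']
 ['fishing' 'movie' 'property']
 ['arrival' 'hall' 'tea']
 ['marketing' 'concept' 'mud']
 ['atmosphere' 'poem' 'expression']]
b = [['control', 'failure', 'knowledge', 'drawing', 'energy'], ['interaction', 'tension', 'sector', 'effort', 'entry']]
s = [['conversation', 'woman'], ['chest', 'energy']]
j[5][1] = 'hall'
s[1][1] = 'energy'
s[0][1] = 'woman'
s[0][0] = 'conversation'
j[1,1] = 'sector'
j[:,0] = ['warning', 'emotion', 'satisfaction', 'significance', 'fishing', 'arrival', 'marketing', 'atmosphere']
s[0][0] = 'conversation'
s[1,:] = ['chest', 'energy']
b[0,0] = 'control'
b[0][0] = 'control'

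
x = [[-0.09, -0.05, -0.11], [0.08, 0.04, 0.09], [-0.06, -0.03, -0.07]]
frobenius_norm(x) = 0.22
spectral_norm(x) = 0.22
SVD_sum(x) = [[-0.09,  -0.05,  -0.11],[0.08,  0.04,  0.09],[-0.06,  -0.03,  -0.07]] + [[0.00,-0.00,-0.00], [0.00,-0.0,-0.0], [-0.0,0.00,0.00]] + [[-0.0, -0.0, 0.00], [0.00, 0.00, -0.0], [0.00, 0.0, -0.0]]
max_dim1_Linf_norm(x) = 0.11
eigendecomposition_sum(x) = [[(-0.09+0j), -0.05+0.00j, -0.11-0.00j],  [0.08-0.00j, 0.04-0.00j, 0.10+0.00j],  [(-0.06+0j), -0.03+0.00j, (-0.07-0j)]] + [[(-0+0j), (-0-0j), (-0-0j)], [0.00+0.00j, -0.00+0.00j, -0.00+0.00j], [(-0-0j), 0.00-0.00j, 0.00+0.00j]] + [[-0.00-0.00j, -0.00+0.00j, (-0+0j)], [0.00-0.00j, -0.00-0.00j, (-0-0j)], [(-0+0j), 0.00+0.00j, -0j]]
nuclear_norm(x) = 0.22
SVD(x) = [[-0.69, -0.71, -0.16], [0.58, -0.67, 0.47], [-0.44, 0.23, 0.87]] @ diag([0.2195010207157655, 0.004261329596185588, 0.001069099999881872]) @ [[0.61, 0.32, 0.72], [-0.77, 0.45, 0.45], [0.18, 0.83, -0.52]]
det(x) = -0.00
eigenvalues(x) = [(-0.12+0j), 0j, -0j]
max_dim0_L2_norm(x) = 0.16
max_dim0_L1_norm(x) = 0.27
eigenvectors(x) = [[-0.67+0.00j, (-0.01+0.36j), (-0.01-0.36j)], [(0.59+0j), 0.81+0.00j, 0.81-0.00j], [-0.45+0.00j, (-0.35-0.3j), -0.35+0.30j]]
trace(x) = -0.12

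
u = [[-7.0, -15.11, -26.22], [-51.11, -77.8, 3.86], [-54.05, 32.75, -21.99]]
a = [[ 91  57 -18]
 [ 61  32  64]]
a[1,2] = 64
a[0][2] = -18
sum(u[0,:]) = -48.33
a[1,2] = 64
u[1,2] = 3.86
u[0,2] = -26.22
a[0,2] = -18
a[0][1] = 57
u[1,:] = [-51.11, -77.8, 3.86]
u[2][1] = 32.75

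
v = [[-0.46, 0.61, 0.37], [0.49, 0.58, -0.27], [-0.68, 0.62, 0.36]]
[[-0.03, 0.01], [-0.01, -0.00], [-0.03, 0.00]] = v @ [[0.02,  0.01], [-0.03,  -0.0], [0.00,  0.03]]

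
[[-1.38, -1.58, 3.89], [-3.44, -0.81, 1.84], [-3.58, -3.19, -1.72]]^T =[[-1.38, -3.44, -3.58], [-1.58, -0.81, -3.19], [3.89, 1.84, -1.72]]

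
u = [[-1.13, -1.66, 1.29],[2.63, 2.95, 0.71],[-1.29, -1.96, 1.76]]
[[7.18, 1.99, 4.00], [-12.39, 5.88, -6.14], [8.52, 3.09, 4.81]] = u @ [[-3.22,1.09,-2.54], [-1.52,0.32,-0.02], [0.79,2.91,0.85]]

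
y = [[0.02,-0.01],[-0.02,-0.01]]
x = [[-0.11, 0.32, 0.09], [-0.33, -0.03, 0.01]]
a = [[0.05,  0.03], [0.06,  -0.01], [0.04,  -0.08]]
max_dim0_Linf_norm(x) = 0.33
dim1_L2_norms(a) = [0.06, 0.06, 0.09]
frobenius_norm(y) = 0.03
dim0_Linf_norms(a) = [0.06, 0.08]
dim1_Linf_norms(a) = [0.05, 0.06, 0.08]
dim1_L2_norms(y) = [0.02, 0.02]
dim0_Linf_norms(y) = [0.02, 0.01]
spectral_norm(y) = 0.03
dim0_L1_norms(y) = [0.04, 0.02]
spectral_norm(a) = 0.10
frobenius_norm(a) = 0.12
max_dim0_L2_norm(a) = 0.09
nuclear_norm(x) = 0.68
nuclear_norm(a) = 0.17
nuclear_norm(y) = 0.04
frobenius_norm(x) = 0.48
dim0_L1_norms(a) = [0.15, 0.12]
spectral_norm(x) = 0.38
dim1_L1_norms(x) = [0.52, 0.37]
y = x @ a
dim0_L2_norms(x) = [0.35, 0.32, 0.09]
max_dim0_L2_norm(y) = 0.03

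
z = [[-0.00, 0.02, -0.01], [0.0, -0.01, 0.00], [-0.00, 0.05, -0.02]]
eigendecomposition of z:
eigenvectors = [[1.0, 0.45, 0.51], [0.00, 0.00, 0.17], [0.0, 0.89, 0.85]]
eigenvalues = [-0.0, -0.02, -0.01]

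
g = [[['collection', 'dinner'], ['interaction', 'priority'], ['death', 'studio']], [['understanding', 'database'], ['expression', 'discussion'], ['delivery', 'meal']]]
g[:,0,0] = ['collection', 'understanding']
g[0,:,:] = [['collection', 'dinner'], ['interaction', 'priority'], ['death', 'studio']]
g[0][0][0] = 'collection'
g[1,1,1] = 'discussion'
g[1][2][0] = 'delivery'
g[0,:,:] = [['collection', 'dinner'], ['interaction', 'priority'], ['death', 'studio']]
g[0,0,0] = 'collection'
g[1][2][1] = 'meal'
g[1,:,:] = [['understanding', 'database'], ['expression', 'discussion'], ['delivery', 'meal']]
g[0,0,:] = ['collection', 'dinner']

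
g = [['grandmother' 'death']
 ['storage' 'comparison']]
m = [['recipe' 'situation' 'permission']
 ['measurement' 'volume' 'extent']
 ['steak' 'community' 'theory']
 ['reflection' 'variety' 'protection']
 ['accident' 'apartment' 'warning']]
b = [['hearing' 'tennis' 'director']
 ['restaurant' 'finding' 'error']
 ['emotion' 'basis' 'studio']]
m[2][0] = 'steak'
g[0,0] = 'grandmother'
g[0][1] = 'death'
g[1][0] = 'storage'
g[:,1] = ['death', 'comparison']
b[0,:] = ['hearing', 'tennis', 'director']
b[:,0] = ['hearing', 'restaurant', 'emotion']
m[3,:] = ['reflection', 'variety', 'protection']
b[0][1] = 'tennis'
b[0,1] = 'tennis'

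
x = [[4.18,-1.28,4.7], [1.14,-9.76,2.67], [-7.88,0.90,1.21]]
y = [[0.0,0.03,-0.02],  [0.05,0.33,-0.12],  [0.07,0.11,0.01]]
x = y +[[4.18, -1.31, 4.72], [1.09, -10.09, 2.79], [-7.95, 0.79, 1.2]]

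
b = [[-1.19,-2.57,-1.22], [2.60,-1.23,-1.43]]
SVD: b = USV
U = [[-0.63,  -0.78], [-0.78,  0.63]]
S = [3.43, 2.84]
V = [[-0.37,0.75,0.55], [0.90,0.44,0.02]]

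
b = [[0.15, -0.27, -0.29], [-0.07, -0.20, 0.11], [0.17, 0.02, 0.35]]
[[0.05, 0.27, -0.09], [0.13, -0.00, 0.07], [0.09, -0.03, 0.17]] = b @ [[-0.01,0.54,0.09], [-0.50,-0.35,-0.12], [0.29,-0.33,0.46]]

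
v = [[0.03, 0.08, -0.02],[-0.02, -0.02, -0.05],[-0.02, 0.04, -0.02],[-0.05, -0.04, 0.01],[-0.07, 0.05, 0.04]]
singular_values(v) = [0.11, 0.1, 0.06]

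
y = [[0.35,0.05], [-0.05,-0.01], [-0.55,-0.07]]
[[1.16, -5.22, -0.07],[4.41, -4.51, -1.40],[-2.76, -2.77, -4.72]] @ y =[[0.71, 0.12], [2.54, 0.36], [1.77, 0.22]]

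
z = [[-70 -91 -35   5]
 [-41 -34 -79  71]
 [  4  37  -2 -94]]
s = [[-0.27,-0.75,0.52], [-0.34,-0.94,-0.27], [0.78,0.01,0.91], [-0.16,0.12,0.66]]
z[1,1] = -34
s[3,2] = 0.665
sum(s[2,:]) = 1.7000000000000002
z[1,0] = -41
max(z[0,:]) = 5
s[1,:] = [-0.335, -0.945, -0.269]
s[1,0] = -0.335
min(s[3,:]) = -0.158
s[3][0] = -0.158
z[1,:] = [-41, -34, -79, 71]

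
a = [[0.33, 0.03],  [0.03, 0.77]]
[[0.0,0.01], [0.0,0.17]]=a@[[0.00, 0.00], [0.00, 0.22]]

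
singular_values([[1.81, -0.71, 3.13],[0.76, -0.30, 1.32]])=[4.0, 0.0]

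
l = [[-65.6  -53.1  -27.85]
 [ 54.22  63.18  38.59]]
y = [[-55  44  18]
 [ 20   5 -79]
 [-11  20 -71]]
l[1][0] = 54.22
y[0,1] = 44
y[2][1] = 20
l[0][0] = -65.6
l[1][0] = 54.22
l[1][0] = 54.22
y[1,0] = 20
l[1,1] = 63.18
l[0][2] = -27.85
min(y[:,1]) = 5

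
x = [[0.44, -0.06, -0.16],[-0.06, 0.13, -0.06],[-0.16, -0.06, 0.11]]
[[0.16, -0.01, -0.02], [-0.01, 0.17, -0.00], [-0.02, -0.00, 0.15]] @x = [[0.07, -0.01, -0.03],[-0.01, 0.02, -0.01],[-0.03, -0.01, 0.02]]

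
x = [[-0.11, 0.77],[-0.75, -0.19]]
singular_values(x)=[0.82, 0.73]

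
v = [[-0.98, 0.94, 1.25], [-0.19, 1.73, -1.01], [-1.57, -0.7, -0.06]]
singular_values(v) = [2.13, 2.0, 1.37]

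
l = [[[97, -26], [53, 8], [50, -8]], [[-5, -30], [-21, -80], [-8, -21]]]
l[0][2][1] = -8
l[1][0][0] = -5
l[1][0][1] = -30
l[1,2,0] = -8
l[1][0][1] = -30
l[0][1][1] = 8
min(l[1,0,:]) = -30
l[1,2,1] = -21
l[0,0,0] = 97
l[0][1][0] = 53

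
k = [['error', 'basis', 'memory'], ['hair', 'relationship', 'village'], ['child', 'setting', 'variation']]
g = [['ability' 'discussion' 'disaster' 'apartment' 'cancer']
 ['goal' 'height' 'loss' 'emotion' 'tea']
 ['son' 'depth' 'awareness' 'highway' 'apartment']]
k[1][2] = 'village'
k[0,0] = 'error'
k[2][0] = 'child'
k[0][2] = 'memory'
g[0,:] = ['ability', 'discussion', 'disaster', 'apartment', 'cancer']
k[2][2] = 'variation'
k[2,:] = ['child', 'setting', 'variation']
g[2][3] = 'highway'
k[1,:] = ['hair', 'relationship', 'village']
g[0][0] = 'ability'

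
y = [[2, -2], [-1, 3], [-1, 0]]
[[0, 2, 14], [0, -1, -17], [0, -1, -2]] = y @ [[0, 1, 2], [0, 0, -5]]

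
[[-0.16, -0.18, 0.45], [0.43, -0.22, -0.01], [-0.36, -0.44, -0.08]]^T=[[-0.16, 0.43, -0.36], [-0.18, -0.22, -0.44], [0.45, -0.01, -0.08]]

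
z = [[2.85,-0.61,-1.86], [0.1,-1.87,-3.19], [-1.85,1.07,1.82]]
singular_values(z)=[5.27, 2.4, 0.22]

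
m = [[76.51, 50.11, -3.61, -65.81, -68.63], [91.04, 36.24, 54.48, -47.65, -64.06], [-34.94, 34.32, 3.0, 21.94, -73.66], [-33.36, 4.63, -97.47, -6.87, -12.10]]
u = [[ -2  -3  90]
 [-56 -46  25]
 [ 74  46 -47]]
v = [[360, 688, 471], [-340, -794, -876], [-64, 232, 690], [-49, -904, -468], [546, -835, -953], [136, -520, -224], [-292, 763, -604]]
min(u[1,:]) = -56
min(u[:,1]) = -46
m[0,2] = -3.61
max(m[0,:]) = 76.51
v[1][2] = -876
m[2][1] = 34.32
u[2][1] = 46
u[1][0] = -56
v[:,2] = [471, -876, 690, -468, -953, -224, -604]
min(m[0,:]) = -68.63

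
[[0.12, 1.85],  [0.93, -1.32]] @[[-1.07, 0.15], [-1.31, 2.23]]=[[-2.55, 4.14], [0.73, -2.80]]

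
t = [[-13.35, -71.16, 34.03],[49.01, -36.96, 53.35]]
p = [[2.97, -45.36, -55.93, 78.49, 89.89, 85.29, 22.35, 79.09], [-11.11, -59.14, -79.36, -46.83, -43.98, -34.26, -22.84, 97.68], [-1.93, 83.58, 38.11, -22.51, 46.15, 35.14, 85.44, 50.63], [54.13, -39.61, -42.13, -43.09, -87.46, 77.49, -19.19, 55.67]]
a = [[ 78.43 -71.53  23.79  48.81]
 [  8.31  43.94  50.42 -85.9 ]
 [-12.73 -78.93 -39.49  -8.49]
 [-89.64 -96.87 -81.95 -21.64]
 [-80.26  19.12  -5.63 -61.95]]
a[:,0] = [78.43, 8.31, -12.73, -89.64, -80.26]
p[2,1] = 83.58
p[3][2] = -42.13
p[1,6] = -22.84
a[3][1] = -96.87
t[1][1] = -36.96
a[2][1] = -78.93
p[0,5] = 85.29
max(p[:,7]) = 97.68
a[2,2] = -39.49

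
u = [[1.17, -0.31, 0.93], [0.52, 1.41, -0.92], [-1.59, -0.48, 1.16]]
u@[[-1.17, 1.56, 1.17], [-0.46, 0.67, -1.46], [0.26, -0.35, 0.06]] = [[-0.98, 1.29, 1.88], [-1.5, 2.08, -1.51], [2.38, -3.21, -1.09]]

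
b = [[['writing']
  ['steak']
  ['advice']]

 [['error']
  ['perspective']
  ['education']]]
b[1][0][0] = 'error'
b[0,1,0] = 'steak'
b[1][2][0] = 'education'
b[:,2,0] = ['advice', 'education']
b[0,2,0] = 'advice'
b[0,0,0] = 'writing'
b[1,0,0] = 'error'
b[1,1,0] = 'perspective'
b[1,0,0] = 'error'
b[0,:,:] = [['writing'], ['steak'], ['advice']]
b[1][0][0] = 'error'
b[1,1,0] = 'perspective'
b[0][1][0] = 'steak'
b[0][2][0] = 'advice'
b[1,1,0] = 'perspective'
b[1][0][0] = 'error'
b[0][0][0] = 'writing'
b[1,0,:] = ['error']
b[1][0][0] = 'error'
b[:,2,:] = [['advice'], ['education']]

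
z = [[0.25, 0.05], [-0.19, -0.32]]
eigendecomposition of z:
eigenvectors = [[0.95, -0.09],[-0.33, 1.00]]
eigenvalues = [0.23, -0.3]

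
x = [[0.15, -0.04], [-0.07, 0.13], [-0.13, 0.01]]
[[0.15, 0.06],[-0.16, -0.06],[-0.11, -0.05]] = x @ [[0.82, 0.33], [-0.79, -0.32]]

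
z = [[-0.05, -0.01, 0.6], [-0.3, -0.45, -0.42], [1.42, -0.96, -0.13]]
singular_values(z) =[1.72, 0.8, 0.42]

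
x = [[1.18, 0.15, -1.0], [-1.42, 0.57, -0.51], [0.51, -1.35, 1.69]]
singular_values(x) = [2.55, 1.85, 0.21]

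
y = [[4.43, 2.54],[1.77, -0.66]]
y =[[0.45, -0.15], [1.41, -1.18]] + [[3.98, 2.69], [0.36, 0.52]]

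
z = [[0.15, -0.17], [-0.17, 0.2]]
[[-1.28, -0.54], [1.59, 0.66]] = z @ [[12.94, 3.49], [18.93, 6.26]]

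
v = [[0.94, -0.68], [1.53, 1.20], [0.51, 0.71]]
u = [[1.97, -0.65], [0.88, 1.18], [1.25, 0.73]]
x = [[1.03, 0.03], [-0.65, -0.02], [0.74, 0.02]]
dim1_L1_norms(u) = [2.62, 2.06, 1.98]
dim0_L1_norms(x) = [2.42, 0.07]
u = x + v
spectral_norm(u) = 2.52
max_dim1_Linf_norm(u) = 1.97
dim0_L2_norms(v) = [1.87, 1.55]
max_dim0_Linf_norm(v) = 1.53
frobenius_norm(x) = 1.43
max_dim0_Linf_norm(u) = 1.97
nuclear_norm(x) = 1.43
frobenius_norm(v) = 2.43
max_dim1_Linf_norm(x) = 1.03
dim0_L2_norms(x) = [1.43, 0.04]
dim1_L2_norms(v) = [1.16, 1.94, 0.87]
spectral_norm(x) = 1.43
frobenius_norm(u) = 2.93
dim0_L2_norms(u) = [2.49, 1.53]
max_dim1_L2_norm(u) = 2.07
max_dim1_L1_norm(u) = 2.62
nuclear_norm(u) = 4.01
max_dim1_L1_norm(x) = 1.06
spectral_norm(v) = 2.14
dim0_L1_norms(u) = [4.1, 2.56]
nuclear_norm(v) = 3.28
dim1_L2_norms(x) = [1.03, 0.65, 0.74]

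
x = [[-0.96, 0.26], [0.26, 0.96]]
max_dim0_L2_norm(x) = 0.99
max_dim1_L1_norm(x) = 1.22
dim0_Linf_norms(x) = [0.96, 0.96]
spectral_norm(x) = 0.99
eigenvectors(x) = [[-0.99,-0.13], [0.13,-0.99]]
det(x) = -0.99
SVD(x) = [[0.26, -0.97], [0.97, 0.26]] @ diag([0.9945853407325085, 0.9945853407325084]) @ [[0.0,1.00], [1.0,0.0]]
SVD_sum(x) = [[0.0, 0.26], [0.00, 0.96]] + [[-0.96, 0.0], [0.26, 0.0]]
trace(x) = 0.00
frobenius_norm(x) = 1.41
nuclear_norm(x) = 1.99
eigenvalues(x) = [-0.99, 0.99]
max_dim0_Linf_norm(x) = 0.96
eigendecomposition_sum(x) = [[-0.98, 0.13], [0.13, -0.02]] + [[0.02, 0.13],  [0.13, 0.98]]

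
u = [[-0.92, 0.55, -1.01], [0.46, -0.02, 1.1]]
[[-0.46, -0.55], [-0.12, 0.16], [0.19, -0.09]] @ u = [[0.17, -0.24, -0.14], [0.18, -0.07, 0.30], [-0.22, 0.11, -0.29]]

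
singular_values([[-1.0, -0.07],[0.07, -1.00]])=[1.0, 1.0]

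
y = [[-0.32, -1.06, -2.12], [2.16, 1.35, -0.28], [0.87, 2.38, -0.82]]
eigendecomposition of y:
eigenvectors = [[-0.62+0.00j, (-0.62-0j), (0.66+0j)], [0.07+0.60j, 0.07-0.60j, (-0.43+0j)], [0.32+0.39j, (0.32-0.39j), (0.61+0j)]]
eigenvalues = [(0.89+2.35j), (0.89-2.35j), (-1.57+0j)]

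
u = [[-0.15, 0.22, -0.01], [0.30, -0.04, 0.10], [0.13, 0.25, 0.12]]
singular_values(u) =[0.38, 0.34, 0.01]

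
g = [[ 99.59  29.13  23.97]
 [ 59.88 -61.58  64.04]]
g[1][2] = 64.04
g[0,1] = 29.13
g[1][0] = 59.88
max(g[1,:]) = 64.04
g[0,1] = 29.13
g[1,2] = 64.04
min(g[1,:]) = -61.58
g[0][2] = 23.97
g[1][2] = 64.04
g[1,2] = 64.04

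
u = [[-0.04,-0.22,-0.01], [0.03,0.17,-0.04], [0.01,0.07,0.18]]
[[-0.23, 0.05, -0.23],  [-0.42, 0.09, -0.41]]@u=[[0.01,0.04,-0.04], [0.02,0.08,-0.07]]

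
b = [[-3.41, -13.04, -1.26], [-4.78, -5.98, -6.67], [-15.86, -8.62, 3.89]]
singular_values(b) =[22.2, 10.09, 5.71]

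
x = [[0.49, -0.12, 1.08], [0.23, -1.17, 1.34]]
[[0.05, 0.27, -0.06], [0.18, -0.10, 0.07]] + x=[[0.54, 0.15, 1.02], [0.41, -1.27, 1.41]]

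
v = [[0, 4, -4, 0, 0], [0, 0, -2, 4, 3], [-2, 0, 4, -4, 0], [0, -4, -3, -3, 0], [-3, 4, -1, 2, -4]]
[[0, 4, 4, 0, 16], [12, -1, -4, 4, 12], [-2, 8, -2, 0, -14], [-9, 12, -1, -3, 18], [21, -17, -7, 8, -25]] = v @ [[-5, 0, 3, -2, 3], [0, 0, 1, 0, 0], [0, -1, 0, 0, -4], [3, -3, -1, 1, -2], [0, 3, 0, 0, 4]]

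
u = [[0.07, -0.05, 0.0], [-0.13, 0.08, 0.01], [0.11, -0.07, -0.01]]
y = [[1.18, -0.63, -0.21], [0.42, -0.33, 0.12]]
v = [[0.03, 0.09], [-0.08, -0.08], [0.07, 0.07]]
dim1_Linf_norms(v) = [0.09, 0.08, 0.07]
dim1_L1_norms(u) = [0.12, 0.22, 0.19]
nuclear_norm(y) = 1.65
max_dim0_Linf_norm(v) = 0.09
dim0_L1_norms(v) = [0.18, 0.24]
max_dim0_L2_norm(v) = 0.14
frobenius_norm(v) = 0.18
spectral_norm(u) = 0.22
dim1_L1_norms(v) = [0.12, 0.16, 0.14]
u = v @ y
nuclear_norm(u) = 0.23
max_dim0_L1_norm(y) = 1.6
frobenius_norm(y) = 1.46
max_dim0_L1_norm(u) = 0.31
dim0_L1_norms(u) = [0.31, 0.2, 0.02]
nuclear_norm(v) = 0.21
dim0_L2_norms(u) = [0.18, 0.12, 0.01]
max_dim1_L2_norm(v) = 0.11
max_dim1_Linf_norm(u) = 0.13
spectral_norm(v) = 0.17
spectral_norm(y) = 1.45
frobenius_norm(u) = 0.22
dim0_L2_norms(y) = [1.25, 0.71, 0.24]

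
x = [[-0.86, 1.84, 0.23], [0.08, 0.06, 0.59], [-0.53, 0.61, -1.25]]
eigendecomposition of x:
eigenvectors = [[-0.42,0.9,0.89], [0.30,0.3,0.44], [-0.86,-0.32,-0.16]]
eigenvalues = [-1.72, -0.33, 0.0]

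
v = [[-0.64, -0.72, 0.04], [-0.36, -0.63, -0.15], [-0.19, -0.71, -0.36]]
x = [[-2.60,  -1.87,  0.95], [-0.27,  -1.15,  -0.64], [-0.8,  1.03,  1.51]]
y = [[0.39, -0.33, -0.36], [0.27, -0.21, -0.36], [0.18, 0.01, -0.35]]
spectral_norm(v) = 1.41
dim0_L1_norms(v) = [1.19, 2.06, 0.55]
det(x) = -0.06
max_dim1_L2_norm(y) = 0.62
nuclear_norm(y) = 1.11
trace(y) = -0.17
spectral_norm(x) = 3.44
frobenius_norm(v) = 1.47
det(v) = 0.00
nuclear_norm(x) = 5.71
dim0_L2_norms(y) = [0.51, 0.39, 0.62]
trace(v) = -1.63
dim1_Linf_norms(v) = [0.72, 0.63, 0.71]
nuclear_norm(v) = 1.82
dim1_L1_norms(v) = [1.4, 1.14, 1.26]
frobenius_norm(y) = 0.89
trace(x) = -2.24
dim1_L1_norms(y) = [1.08, 0.84, 0.54]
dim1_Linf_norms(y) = [0.39, 0.36, 0.35]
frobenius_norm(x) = 4.12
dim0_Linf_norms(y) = [0.39, 0.33, 0.36]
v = y @ x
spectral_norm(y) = 0.86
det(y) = 0.01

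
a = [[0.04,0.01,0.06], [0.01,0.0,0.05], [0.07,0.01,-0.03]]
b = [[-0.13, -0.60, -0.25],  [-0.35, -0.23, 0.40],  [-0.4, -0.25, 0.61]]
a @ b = [[-0.03, -0.04, 0.03], [-0.02, -0.02, 0.03], [-0.0, -0.04, -0.03]]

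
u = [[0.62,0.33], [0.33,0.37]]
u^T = [[0.62, 0.33], [0.33, 0.37]]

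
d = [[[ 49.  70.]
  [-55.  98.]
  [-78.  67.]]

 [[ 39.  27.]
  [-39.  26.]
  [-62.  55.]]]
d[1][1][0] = -39.0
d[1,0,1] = 27.0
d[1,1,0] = -39.0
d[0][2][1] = 67.0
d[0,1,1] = 98.0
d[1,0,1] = 27.0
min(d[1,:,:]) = -62.0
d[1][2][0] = -62.0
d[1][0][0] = 39.0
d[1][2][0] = -62.0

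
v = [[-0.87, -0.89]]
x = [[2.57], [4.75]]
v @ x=[[-6.46]]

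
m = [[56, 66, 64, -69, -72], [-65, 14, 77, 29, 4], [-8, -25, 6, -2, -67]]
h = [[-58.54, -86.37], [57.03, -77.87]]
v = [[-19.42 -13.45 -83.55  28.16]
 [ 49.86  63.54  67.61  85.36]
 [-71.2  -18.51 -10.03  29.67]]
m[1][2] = 77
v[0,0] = -19.42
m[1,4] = 4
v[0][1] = -13.45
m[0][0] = 56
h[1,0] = 57.03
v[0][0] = -19.42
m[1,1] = 14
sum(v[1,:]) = 266.37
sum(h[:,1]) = -164.24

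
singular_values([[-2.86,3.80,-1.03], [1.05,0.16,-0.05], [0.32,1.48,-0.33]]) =[5.0, 1.48, 0.05]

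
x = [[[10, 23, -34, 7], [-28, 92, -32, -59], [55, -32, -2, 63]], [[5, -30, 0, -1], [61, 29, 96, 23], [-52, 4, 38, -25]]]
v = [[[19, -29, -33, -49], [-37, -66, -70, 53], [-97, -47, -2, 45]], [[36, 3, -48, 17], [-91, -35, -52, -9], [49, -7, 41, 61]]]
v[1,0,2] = -48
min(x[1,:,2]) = 0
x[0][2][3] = 63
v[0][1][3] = 53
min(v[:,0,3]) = -49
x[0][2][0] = 55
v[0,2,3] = 45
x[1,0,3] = -1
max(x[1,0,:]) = 5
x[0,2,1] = -32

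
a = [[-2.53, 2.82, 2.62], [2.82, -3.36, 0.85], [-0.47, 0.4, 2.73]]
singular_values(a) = [6.07, 3.5, 0.0]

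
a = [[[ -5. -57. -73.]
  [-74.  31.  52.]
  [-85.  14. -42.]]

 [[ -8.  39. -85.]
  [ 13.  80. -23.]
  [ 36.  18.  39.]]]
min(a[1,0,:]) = -85.0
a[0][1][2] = 52.0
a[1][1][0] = 13.0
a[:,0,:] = [[-5.0, -57.0, -73.0], [-8.0, 39.0, -85.0]]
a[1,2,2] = 39.0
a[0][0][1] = -57.0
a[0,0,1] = -57.0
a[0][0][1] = -57.0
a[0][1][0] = -74.0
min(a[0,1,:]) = -74.0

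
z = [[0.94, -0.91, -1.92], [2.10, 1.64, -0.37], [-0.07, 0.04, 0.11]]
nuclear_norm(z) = 5.00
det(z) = -0.01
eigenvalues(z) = [(1.35+1.35j), (1.35-1.35j), (-0+0j)]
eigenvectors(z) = [[-0.12+0.53j, -0.12-0.53j, (0.57+0j)], [0.84+0.00j, 0.84-0.00j, -0.60+0.00j], [0.00-0.03j, 0.03j, (0.56+0j)]]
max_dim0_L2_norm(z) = 2.3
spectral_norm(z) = 2.80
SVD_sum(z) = [[1.02, 0.47, -0.53], [2.06, 0.95, -1.06], [-0.07, -0.03, 0.04]] + [[-0.08, -1.38, -1.39], [0.04, 0.69, 0.69], [0.0, 0.07, 0.07]] + [[-0.0, 0.0, -0.0],[-0.00, 0.00, -0.00],[-0.0, 0.00, -0.0]]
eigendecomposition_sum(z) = [[0.47+0.80j, (-0.45+0.45j), (-0.96-0.34j)], [(1.05-0.97j), (0.82+0.54j), (-0.19+1.55j)], [(-0.03-0.04j), (0.02-0.03j), (0.06+0.01j)]] + [[(0.47-0.8j), -0.45-0.45j, -0.96+0.34j], [(1.05+0.97j), 0.82-0.54j, (-0.19-1.55j)], [-0.03+0.04j, (0.02+0.03j), (0.06-0.01j)]] + [[(-0+0j),-0.00+0.00j,-0.00+0.00j], [-0j,-0j,-0j], [(-0+0j),(-0+0j),-0.00+0.00j]]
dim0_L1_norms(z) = [3.11, 2.59, 2.4]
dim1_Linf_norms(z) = [1.92, 2.1, 0.11]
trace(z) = 2.69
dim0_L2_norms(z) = [2.3, 1.88, 1.96]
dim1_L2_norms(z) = [2.32, 2.69, 0.14]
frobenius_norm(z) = 3.56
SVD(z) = [[-0.44,0.89,0.06], [-0.90,-0.44,0.01], [0.03,-0.05,1.00]] @ diag([2.798291603370746, 2.1960784502374064, 0.001882261312523034]) @ [[-0.82, -0.38, 0.42], [-0.04, -0.7, -0.71], [-0.57, 0.6, -0.56]]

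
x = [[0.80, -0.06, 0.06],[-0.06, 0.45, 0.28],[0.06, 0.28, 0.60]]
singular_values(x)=[0.82, 0.8, 0.22]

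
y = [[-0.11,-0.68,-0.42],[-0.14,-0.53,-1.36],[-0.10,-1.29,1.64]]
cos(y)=[[0.94, -0.42, -0.14],[-0.09, 0.18, 0.39],[-0.02, 0.37, -0.46]]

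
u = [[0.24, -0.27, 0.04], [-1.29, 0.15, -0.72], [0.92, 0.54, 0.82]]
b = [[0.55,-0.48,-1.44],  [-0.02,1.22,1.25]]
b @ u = [[-0.57, -1.0, -0.81], [-0.43, 0.86, 0.15]]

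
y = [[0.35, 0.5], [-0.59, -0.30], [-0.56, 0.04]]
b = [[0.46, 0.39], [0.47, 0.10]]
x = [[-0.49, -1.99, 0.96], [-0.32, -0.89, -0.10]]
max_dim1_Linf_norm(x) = 1.99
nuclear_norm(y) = 1.39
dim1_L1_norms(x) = [3.44, 1.31]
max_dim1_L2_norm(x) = 2.26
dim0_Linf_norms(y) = [0.59, 0.5]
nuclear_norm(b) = 0.93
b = x @ y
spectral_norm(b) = 0.75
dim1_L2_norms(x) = [2.26, 0.95]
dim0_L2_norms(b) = [0.66, 0.4]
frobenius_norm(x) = 2.45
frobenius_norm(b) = 0.77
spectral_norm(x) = 2.41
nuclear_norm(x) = 2.88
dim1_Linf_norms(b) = [0.46, 0.47]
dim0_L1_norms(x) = [0.81, 2.88, 1.06]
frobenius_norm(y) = 1.06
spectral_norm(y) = 0.98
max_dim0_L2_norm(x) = 2.18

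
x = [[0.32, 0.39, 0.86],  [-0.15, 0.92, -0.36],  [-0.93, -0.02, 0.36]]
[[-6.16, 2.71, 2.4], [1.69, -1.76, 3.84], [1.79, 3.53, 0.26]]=x@[[-3.95, -2.15, -0.07], [-0.88, -0.61, 4.47], [-5.29, 4.23, 0.79]]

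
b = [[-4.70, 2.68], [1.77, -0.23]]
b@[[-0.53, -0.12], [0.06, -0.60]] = [[2.65, -1.04], [-0.95, -0.07]]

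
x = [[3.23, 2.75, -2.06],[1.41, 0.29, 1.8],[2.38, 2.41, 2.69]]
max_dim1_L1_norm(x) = 8.04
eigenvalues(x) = [(3.64+1.26j), (3.64-1.26j), (-1.06+0j)]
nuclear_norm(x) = 10.13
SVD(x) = [[-0.69, -0.71, 0.13], [-0.27, 0.42, 0.86], [-0.67, 0.56, -0.49]] @ diag([5.602042070042657, 3.785147416993644, 0.7413391107304]) @ [[-0.75, -0.64, -0.15],[-0.10, -0.13, 0.99],[0.65, -0.76, -0.03]]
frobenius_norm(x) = 6.80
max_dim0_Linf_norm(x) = 3.23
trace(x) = 6.21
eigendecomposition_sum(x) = [[(1.63+0.99j), 1.03+0.82j, (-0.86+0.55j)], [(0.68-1.72j), 0.62-1.12j, (0.66+0.73j)], [1.19-3.49j, (1.12-2.28j), 1.39+1.39j]] + [[1.63-0.99j,  1.03-0.82j,  (-0.86-0.55j)],[0.68+1.72j,  (0.62+1.12j),  (0.66-0.73j)],[(1.19+3.49j),  1.12+2.28j,  (1.39-1.39j)]] + [[(-0.03+0j),(0.69+0j),(-0.35-0j)],[(0.05-0j),-0.94-0.00j,0.48+0.00j],[(-0.01+0j),(0.17+0j),-0.09-0.00j]]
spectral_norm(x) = 5.60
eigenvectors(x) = [[0.09-0.41j, 0.09+0.41j, 0.58+0.00j], [-0.41-0.02j, -0.41+0.02j, (-0.8+0j)], [(-0.81+0j), (-0.81-0j), 0.14+0.00j]]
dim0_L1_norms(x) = [7.02, 5.45, 6.55]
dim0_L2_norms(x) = [4.25, 3.67, 3.84]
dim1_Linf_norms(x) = [3.23, 1.8, 2.69]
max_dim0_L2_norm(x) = 4.25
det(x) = -15.72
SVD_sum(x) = [[2.91, 2.48, 0.60], [1.15, 0.98, 0.24], [2.82, 2.41, 0.58]] + [[0.26, 0.34, -2.66], [-0.15, -0.2, 1.59], [-0.20, -0.27, 2.1]] + [[0.06, -0.07, -0.0], [0.42, -0.48, -0.02], [-0.24, 0.27, 0.01]]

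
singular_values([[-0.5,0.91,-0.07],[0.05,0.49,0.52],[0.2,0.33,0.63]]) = [1.2, 0.83, 0.0]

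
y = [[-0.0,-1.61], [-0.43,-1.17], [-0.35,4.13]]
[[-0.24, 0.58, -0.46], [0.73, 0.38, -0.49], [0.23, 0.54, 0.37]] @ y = [[-0.09, -2.19],[0.01, -3.64],[-0.36, 0.53]]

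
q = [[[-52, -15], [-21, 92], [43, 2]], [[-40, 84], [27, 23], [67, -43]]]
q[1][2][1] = -43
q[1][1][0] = 27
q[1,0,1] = 84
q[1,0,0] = -40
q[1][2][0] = 67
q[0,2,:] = [43, 2]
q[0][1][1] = 92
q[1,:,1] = [84, 23, -43]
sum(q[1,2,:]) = 24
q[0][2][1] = 2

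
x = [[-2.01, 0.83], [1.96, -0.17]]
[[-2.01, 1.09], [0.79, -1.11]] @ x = [[6.18,-1.85], [-3.76,0.84]]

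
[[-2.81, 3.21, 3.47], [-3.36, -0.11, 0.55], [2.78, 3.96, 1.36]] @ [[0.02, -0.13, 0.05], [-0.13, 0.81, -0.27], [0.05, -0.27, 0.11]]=[[-0.3,2.03,-0.63], [-0.03,0.2,-0.08], [-0.39,2.48,-0.78]]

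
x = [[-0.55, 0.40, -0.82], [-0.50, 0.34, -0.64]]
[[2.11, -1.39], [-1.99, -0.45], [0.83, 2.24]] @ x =[[-0.47, 0.37, -0.84], [1.32, -0.95, 1.92], [-1.58, 1.09, -2.11]]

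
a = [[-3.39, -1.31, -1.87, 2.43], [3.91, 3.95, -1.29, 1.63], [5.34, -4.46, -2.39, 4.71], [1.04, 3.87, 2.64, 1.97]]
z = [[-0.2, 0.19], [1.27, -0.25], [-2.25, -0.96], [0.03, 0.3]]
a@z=[[3.29, 2.21],  [7.19, 1.48],  [-1.21, 5.84],  [-1.17, -2.71]]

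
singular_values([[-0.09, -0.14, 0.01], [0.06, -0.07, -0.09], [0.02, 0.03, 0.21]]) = [0.24, 0.16, 0.08]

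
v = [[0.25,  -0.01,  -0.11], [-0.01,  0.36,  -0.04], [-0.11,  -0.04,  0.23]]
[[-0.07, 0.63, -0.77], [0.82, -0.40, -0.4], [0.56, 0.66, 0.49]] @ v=[[0.06, 0.26, -0.19], [0.25, -0.14, -0.17], [0.08, 0.21, 0.02]]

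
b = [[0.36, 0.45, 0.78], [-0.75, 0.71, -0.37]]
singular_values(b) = [1.16, 0.89]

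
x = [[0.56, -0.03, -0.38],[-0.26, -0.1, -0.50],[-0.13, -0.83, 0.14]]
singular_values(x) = [0.87, 0.67, 0.55]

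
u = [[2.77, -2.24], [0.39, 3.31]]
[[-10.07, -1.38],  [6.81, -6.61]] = u @ [[-1.80, -1.93], [2.27, -1.77]]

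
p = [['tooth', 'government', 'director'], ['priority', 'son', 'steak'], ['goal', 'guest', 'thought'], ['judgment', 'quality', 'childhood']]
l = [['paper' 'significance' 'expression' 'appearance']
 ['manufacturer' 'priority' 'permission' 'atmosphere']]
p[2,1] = 'guest'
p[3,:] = ['judgment', 'quality', 'childhood']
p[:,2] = ['director', 'steak', 'thought', 'childhood']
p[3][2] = 'childhood'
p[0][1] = 'government'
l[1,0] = 'manufacturer'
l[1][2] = 'permission'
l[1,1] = 'priority'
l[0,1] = 'significance'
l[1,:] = ['manufacturer', 'priority', 'permission', 'atmosphere']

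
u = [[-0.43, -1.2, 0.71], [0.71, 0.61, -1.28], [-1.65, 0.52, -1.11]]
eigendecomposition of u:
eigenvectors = [[0.38-0.35j, (0.38+0.35j), (0.15+0j)], [(-0.64+0j), -0.64-0.00j, 0.56+0.00j], [(-0.06+0.57j), -0.06-0.57j, 0.81+0.00j]]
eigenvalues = [(0.06+1.54j), (0.06-1.54j), (-1.06+0j)]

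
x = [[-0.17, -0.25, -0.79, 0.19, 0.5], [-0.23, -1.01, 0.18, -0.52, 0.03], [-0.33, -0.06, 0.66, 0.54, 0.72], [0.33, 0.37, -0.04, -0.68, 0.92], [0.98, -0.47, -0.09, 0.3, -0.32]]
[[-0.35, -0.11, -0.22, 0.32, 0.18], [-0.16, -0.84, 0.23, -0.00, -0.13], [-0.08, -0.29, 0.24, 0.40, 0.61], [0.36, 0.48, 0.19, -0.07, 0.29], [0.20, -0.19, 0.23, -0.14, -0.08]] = x@[[0.4,  0.22,  0.25,  -0.21,  0.02], [0.22,  0.81,  -0.18,  -0.12,  0.02], [0.25,  -0.18,  0.36,  -0.07,  0.15], [-0.21,  -0.12,  -0.07,  0.32,  0.28], [0.02,  0.02,  0.15,  0.28,  0.51]]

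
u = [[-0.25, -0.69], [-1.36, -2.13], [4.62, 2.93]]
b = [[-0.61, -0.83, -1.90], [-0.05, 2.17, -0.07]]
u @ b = [[0.19, -1.29, 0.52],[0.94, -3.49, 2.73],[-2.96, 2.52, -8.98]]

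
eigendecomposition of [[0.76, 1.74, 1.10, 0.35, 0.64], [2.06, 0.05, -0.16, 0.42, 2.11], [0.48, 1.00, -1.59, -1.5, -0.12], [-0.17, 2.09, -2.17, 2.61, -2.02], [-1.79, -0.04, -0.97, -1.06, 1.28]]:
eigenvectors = [[0.35+0.19j, 0.35-0.19j, 0.09+0.00j, 0.20+0.47j, 0.20-0.47j],[-0.10-0.29j, (-0.1+0.29j), (0.07+0j), -0.09+0.42j, -0.09-0.42j],[-0.76+0.00j, (-0.76-0j), (0.28+0j), 0.13+0.29j, (0.13-0.29j)],[-0.35+0.13j, (-0.35-0.13j), -0.92+0.00j, -0.03-0.41j, (-0.03+0.41j)],[-0.14+0.10j, (-0.14-0.1j), 0.23+0.00j, (-0.53+0j), (-0.53-0j)]]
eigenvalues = [(-2.4+0.55j), (-2.4-0.55j), (3.64+0j), (2.13+1.33j), (2.13-1.33j)]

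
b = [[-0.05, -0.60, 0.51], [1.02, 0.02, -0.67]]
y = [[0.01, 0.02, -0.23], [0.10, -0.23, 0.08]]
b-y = [[-0.06,-0.62,0.74],[0.92,0.25,-0.75]]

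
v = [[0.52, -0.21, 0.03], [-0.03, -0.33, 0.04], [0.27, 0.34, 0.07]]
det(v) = -0.02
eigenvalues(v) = [0.54, 0.1, -0.37]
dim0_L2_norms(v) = [0.59, 0.52, 0.09]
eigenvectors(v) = [[-0.87, 0.02, 0.19], [0.01, -0.10, 0.72], [-0.5, -1.00, -0.67]]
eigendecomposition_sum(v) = [[0.52, -0.12, 0.02], [-0.00, 0.00, -0.0], [0.30, -0.07, 0.01]] + [[0.0, -0.00, -0.0], [-0.00, 0.01, 0.01], [-0.05, 0.09, 0.09]] + [[-0.01, -0.09, 0.01], [-0.02, -0.34, 0.03], [0.02, 0.31, -0.03]]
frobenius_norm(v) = 0.79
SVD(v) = [[-0.91, -0.32, -0.27], [-0.01, -0.64, 0.77], [-0.41, 0.70, 0.58]] @ diag([0.5899880383191026, 0.517754688927196, 0.06359399920023545]) @ [[-0.99, 0.09, -0.10],  [0.09, 1.00, 0.03],  [-0.10, -0.02, 1.00]]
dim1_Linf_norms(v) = [0.52, 0.33, 0.34]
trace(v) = 0.26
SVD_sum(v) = [[0.53, -0.05, 0.05],[0.0, -0.0, 0.00],[0.24, -0.02, 0.02]] + [[-0.01, -0.16, -0.00], [-0.03, -0.33, -0.01], [0.03, 0.36, 0.01]] + [[0.00, 0.00, -0.02],[-0.00, -0.0, 0.05],[-0.0, -0.00, 0.04]]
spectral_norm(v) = 0.59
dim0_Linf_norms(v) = [0.52, 0.34, 0.07]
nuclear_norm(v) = 1.17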